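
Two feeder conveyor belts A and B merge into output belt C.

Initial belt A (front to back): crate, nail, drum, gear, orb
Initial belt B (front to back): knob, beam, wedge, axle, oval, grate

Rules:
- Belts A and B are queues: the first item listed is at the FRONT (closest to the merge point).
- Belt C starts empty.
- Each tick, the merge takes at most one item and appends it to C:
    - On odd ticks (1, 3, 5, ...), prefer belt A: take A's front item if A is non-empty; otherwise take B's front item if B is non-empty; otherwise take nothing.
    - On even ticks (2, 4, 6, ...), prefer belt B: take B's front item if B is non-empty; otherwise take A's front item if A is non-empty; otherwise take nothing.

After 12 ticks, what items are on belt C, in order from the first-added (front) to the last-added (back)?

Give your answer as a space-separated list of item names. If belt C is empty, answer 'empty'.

Tick 1: prefer A, take crate from A; A=[nail,drum,gear,orb] B=[knob,beam,wedge,axle,oval,grate] C=[crate]
Tick 2: prefer B, take knob from B; A=[nail,drum,gear,orb] B=[beam,wedge,axle,oval,grate] C=[crate,knob]
Tick 3: prefer A, take nail from A; A=[drum,gear,orb] B=[beam,wedge,axle,oval,grate] C=[crate,knob,nail]
Tick 4: prefer B, take beam from B; A=[drum,gear,orb] B=[wedge,axle,oval,grate] C=[crate,knob,nail,beam]
Tick 5: prefer A, take drum from A; A=[gear,orb] B=[wedge,axle,oval,grate] C=[crate,knob,nail,beam,drum]
Tick 6: prefer B, take wedge from B; A=[gear,orb] B=[axle,oval,grate] C=[crate,knob,nail,beam,drum,wedge]
Tick 7: prefer A, take gear from A; A=[orb] B=[axle,oval,grate] C=[crate,knob,nail,beam,drum,wedge,gear]
Tick 8: prefer B, take axle from B; A=[orb] B=[oval,grate] C=[crate,knob,nail,beam,drum,wedge,gear,axle]
Tick 9: prefer A, take orb from A; A=[-] B=[oval,grate] C=[crate,knob,nail,beam,drum,wedge,gear,axle,orb]
Tick 10: prefer B, take oval from B; A=[-] B=[grate] C=[crate,knob,nail,beam,drum,wedge,gear,axle,orb,oval]
Tick 11: prefer A, take grate from B; A=[-] B=[-] C=[crate,knob,nail,beam,drum,wedge,gear,axle,orb,oval,grate]
Tick 12: prefer B, both empty, nothing taken; A=[-] B=[-] C=[crate,knob,nail,beam,drum,wedge,gear,axle,orb,oval,grate]

Answer: crate knob nail beam drum wedge gear axle orb oval grate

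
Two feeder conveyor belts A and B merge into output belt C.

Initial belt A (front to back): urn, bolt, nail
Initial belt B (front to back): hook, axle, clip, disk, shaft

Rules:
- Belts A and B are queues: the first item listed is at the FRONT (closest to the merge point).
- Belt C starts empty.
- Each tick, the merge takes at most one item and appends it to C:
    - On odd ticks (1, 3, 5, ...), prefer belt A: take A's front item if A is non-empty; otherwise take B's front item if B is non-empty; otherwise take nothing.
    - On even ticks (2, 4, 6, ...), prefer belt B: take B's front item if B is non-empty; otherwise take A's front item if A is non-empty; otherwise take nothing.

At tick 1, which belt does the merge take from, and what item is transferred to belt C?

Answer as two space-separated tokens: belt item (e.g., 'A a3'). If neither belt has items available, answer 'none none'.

Answer: A urn

Derivation:
Tick 1: prefer A, take urn from A; A=[bolt,nail] B=[hook,axle,clip,disk,shaft] C=[urn]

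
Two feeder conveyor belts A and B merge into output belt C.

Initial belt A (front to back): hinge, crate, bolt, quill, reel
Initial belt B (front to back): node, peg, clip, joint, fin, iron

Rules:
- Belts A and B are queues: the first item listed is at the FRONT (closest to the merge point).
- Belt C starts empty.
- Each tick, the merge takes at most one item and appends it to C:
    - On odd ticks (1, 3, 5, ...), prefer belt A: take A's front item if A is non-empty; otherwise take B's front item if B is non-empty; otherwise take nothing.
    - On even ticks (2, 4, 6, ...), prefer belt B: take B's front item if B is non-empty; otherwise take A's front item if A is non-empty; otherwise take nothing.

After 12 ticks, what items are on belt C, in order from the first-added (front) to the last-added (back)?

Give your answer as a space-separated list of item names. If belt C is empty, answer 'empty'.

Tick 1: prefer A, take hinge from A; A=[crate,bolt,quill,reel] B=[node,peg,clip,joint,fin,iron] C=[hinge]
Tick 2: prefer B, take node from B; A=[crate,bolt,quill,reel] B=[peg,clip,joint,fin,iron] C=[hinge,node]
Tick 3: prefer A, take crate from A; A=[bolt,quill,reel] B=[peg,clip,joint,fin,iron] C=[hinge,node,crate]
Tick 4: prefer B, take peg from B; A=[bolt,quill,reel] B=[clip,joint,fin,iron] C=[hinge,node,crate,peg]
Tick 5: prefer A, take bolt from A; A=[quill,reel] B=[clip,joint,fin,iron] C=[hinge,node,crate,peg,bolt]
Tick 6: prefer B, take clip from B; A=[quill,reel] B=[joint,fin,iron] C=[hinge,node,crate,peg,bolt,clip]
Tick 7: prefer A, take quill from A; A=[reel] B=[joint,fin,iron] C=[hinge,node,crate,peg,bolt,clip,quill]
Tick 8: prefer B, take joint from B; A=[reel] B=[fin,iron] C=[hinge,node,crate,peg,bolt,clip,quill,joint]
Tick 9: prefer A, take reel from A; A=[-] B=[fin,iron] C=[hinge,node,crate,peg,bolt,clip,quill,joint,reel]
Tick 10: prefer B, take fin from B; A=[-] B=[iron] C=[hinge,node,crate,peg,bolt,clip,quill,joint,reel,fin]
Tick 11: prefer A, take iron from B; A=[-] B=[-] C=[hinge,node,crate,peg,bolt,clip,quill,joint,reel,fin,iron]
Tick 12: prefer B, both empty, nothing taken; A=[-] B=[-] C=[hinge,node,crate,peg,bolt,clip,quill,joint,reel,fin,iron]

Answer: hinge node crate peg bolt clip quill joint reel fin iron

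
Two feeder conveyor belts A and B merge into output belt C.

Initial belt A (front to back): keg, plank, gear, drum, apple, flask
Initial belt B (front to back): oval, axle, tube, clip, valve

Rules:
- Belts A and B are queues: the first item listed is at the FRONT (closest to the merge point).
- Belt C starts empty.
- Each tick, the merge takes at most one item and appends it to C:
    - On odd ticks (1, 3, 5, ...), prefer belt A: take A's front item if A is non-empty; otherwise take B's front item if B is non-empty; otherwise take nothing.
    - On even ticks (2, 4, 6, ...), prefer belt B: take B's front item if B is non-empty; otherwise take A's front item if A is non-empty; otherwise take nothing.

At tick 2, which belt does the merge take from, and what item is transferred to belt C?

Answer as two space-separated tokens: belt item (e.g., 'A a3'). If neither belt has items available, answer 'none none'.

Answer: B oval

Derivation:
Tick 1: prefer A, take keg from A; A=[plank,gear,drum,apple,flask] B=[oval,axle,tube,clip,valve] C=[keg]
Tick 2: prefer B, take oval from B; A=[plank,gear,drum,apple,flask] B=[axle,tube,clip,valve] C=[keg,oval]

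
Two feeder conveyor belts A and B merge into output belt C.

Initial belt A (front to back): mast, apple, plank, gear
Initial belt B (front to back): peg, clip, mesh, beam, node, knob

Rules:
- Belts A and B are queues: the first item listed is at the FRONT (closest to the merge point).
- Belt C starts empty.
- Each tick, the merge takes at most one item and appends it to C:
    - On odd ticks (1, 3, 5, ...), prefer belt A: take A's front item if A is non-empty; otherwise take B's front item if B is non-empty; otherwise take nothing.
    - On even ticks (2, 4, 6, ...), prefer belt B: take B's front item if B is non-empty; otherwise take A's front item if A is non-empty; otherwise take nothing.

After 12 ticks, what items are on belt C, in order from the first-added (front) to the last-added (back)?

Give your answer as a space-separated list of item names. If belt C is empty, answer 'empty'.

Tick 1: prefer A, take mast from A; A=[apple,plank,gear] B=[peg,clip,mesh,beam,node,knob] C=[mast]
Tick 2: prefer B, take peg from B; A=[apple,plank,gear] B=[clip,mesh,beam,node,knob] C=[mast,peg]
Tick 3: prefer A, take apple from A; A=[plank,gear] B=[clip,mesh,beam,node,knob] C=[mast,peg,apple]
Tick 4: prefer B, take clip from B; A=[plank,gear] B=[mesh,beam,node,knob] C=[mast,peg,apple,clip]
Tick 5: prefer A, take plank from A; A=[gear] B=[mesh,beam,node,knob] C=[mast,peg,apple,clip,plank]
Tick 6: prefer B, take mesh from B; A=[gear] B=[beam,node,knob] C=[mast,peg,apple,clip,plank,mesh]
Tick 7: prefer A, take gear from A; A=[-] B=[beam,node,knob] C=[mast,peg,apple,clip,plank,mesh,gear]
Tick 8: prefer B, take beam from B; A=[-] B=[node,knob] C=[mast,peg,apple,clip,plank,mesh,gear,beam]
Tick 9: prefer A, take node from B; A=[-] B=[knob] C=[mast,peg,apple,clip,plank,mesh,gear,beam,node]
Tick 10: prefer B, take knob from B; A=[-] B=[-] C=[mast,peg,apple,clip,plank,mesh,gear,beam,node,knob]
Tick 11: prefer A, both empty, nothing taken; A=[-] B=[-] C=[mast,peg,apple,clip,plank,mesh,gear,beam,node,knob]
Tick 12: prefer B, both empty, nothing taken; A=[-] B=[-] C=[mast,peg,apple,clip,plank,mesh,gear,beam,node,knob]

Answer: mast peg apple clip plank mesh gear beam node knob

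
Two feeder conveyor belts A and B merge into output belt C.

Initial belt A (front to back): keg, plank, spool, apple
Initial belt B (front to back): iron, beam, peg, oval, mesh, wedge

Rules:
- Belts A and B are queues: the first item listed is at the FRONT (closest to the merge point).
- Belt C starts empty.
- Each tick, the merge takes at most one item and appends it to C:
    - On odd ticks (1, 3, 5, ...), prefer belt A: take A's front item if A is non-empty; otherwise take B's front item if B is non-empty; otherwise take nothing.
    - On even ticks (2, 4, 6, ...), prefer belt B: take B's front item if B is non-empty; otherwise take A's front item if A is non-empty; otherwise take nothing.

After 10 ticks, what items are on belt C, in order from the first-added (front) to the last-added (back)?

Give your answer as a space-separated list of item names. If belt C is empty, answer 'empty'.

Tick 1: prefer A, take keg from A; A=[plank,spool,apple] B=[iron,beam,peg,oval,mesh,wedge] C=[keg]
Tick 2: prefer B, take iron from B; A=[plank,spool,apple] B=[beam,peg,oval,mesh,wedge] C=[keg,iron]
Tick 3: prefer A, take plank from A; A=[spool,apple] B=[beam,peg,oval,mesh,wedge] C=[keg,iron,plank]
Tick 4: prefer B, take beam from B; A=[spool,apple] B=[peg,oval,mesh,wedge] C=[keg,iron,plank,beam]
Tick 5: prefer A, take spool from A; A=[apple] B=[peg,oval,mesh,wedge] C=[keg,iron,plank,beam,spool]
Tick 6: prefer B, take peg from B; A=[apple] B=[oval,mesh,wedge] C=[keg,iron,plank,beam,spool,peg]
Tick 7: prefer A, take apple from A; A=[-] B=[oval,mesh,wedge] C=[keg,iron,plank,beam,spool,peg,apple]
Tick 8: prefer B, take oval from B; A=[-] B=[mesh,wedge] C=[keg,iron,plank,beam,spool,peg,apple,oval]
Tick 9: prefer A, take mesh from B; A=[-] B=[wedge] C=[keg,iron,plank,beam,spool,peg,apple,oval,mesh]
Tick 10: prefer B, take wedge from B; A=[-] B=[-] C=[keg,iron,plank,beam,spool,peg,apple,oval,mesh,wedge]

Answer: keg iron plank beam spool peg apple oval mesh wedge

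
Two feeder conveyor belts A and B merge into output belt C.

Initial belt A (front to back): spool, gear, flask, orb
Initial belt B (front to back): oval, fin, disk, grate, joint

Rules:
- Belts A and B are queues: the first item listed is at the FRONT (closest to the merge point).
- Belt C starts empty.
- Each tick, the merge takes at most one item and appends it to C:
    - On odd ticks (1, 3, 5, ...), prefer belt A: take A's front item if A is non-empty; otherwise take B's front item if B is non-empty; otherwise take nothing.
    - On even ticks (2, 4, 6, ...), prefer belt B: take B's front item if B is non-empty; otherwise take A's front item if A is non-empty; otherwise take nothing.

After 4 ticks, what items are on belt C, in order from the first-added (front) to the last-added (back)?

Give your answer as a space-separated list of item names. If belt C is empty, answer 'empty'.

Tick 1: prefer A, take spool from A; A=[gear,flask,orb] B=[oval,fin,disk,grate,joint] C=[spool]
Tick 2: prefer B, take oval from B; A=[gear,flask,orb] B=[fin,disk,grate,joint] C=[spool,oval]
Tick 3: prefer A, take gear from A; A=[flask,orb] B=[fin,disk,grate,joint] C=[spool,oval,gear]
Tick 4: prefer B, take fin from B; A=[flask,orb] B=[disk,grate,joint] C=[spool,oval,gear,fin]

Answer: spool oval gear fin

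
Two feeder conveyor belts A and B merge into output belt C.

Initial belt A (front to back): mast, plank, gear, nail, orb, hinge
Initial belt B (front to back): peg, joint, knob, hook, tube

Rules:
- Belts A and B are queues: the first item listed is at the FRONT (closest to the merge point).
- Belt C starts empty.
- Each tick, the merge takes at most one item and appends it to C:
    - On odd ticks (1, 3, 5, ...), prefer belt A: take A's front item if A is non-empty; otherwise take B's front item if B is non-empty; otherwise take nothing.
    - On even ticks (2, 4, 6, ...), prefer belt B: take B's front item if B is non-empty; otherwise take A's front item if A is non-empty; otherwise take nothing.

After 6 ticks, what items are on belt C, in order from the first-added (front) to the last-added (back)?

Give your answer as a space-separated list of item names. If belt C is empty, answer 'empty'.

Tick 1: prefer A, take mast from A; A=[plank,gear,nail,orb,hinge] B=[peg,joint,knob,hook,tube] C=[mast]
Tick 2: prefer B, take peg from B; A=[plank,gear,nail,orb,hinge] B=[joint,knob,hook,tube] C=[mast,peg]
Tick 3: prefer A, take plank from A; A=[gear,nail,orb,hinge] B=[joint,knob,hook,tube] C=[mast,peg,plank]
Tick 4: prefer B, take joint from B; A=[gear,nail,orb,hinge] B=[knob,hook,tube] C=[mast,peg,plank,joint]
Tick 5: prefer A, take gear from A; A=[nail,orb,hinge] B=[knob,hook,tube] C=[mast,peg,plank,joint,gear]
Tick 6: prefer B, take knob from B; A=[nail,orb,hinge] B=[hook,tube] C=[mast,peg,plank,joint,gear,knob]

Answer: mast peg plank joint gear knob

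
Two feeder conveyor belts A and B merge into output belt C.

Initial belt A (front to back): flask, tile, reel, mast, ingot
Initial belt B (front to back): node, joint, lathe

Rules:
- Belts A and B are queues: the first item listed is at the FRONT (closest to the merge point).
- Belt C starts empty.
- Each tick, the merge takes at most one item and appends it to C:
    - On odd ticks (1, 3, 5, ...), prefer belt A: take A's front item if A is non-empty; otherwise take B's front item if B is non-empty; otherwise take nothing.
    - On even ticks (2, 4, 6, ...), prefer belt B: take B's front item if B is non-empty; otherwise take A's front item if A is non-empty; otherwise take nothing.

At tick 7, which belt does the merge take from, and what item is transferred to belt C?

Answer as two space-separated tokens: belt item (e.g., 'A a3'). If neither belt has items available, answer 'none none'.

Tick 1: prefer A, take flask from A; A=[tile,reel,mast,ingot] B=[node,joint,lathe] C=[flask]
Tick 2: prefer B, take node from B; A=[tile,reel,mast,ingot] B=[joint,lathe] C=[flask,node]
Tick 3: prefer A, take tile from A; A=[reel,mast,ingot] B=[joint,lathe] C=[flask,node,tile]
Tick 4: prefer B, take joint from B; A=[reel,mast,ingot] B=[lathe] C=[flask,node,tile,joint]
Tick 5: prefer A, take reel from A; A=[mast,ingot] B=[lathe] C=[flask,node,tile,joint,reel]
Tick 6: prefer B, take lathe from B; A=[mast,ingot] B=[-] C=[flask,node,tile,joint,reel,lathe]
Tick 7: prefer A, take mast from A; A=[ingot] B=[-] C=[flask,node,tile,joint,reel,lathe,mast]

Answer: A mast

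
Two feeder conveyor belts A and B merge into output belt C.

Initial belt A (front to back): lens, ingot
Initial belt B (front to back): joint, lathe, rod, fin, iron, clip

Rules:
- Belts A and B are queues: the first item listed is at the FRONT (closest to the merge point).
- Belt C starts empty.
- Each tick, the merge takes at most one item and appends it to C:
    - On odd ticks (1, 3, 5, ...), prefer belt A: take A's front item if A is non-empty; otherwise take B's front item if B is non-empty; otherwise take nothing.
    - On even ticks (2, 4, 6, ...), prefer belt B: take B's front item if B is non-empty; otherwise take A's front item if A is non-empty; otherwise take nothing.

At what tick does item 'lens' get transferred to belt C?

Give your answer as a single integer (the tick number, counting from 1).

Tick 1: prefer A, take lens from A; A=[ingot] B=[joint,lathe,rod,fin,iron,clip] C=[lens]

Answer: 1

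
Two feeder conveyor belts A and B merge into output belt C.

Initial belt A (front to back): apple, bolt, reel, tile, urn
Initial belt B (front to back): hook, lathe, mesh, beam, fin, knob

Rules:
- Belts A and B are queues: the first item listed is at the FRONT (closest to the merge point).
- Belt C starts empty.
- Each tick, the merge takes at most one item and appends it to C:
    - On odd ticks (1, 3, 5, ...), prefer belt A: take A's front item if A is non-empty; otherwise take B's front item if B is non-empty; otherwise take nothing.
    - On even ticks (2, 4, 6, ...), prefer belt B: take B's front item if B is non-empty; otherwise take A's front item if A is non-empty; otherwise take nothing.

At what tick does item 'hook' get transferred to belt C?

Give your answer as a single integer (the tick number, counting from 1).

Tick 1: prefer A, take apple from A; A=[bolt,reel,tile,urn] B=[hook,lathe,mesh,beam,fin,knob] C=[apple]
Tick 2: prefer B, take hook from B; A=[bolt,reel,tile,urn] B=[lathe,mesh,beam,fin,knob] C=[apple,hook]

Answer: 2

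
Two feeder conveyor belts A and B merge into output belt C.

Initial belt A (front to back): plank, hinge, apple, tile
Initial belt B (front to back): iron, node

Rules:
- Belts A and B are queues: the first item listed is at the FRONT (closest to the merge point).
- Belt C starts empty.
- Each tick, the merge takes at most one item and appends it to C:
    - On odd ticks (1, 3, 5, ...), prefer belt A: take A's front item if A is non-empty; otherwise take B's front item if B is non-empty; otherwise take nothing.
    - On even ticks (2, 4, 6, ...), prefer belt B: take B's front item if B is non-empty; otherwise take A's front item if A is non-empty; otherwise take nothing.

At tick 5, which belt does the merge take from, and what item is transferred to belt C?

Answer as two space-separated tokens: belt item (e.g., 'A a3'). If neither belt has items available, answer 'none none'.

Answer: A apple

Derivation:
Tick 1: prefer A, take plank from A; A=[hinge,apple,tile] B=[iron,node] C=[plank]
Tick 2: prefer B, take iron from B; A=[hinge,apple,tile] B=[node] C=[plank,iron]
Tick 3: prefer A, take hinge from A; A=[apple,tile] B=[node] C=[plank,iron,hinge]
Tick 4: prefer B, take node from B; A=[apple,tile] B=[-] C=[plank,iron,hinge,node]
Tick 5: prefer A, take apple from A; A=[tile] B=[-] C=[plank,iron,hinge,node,apple]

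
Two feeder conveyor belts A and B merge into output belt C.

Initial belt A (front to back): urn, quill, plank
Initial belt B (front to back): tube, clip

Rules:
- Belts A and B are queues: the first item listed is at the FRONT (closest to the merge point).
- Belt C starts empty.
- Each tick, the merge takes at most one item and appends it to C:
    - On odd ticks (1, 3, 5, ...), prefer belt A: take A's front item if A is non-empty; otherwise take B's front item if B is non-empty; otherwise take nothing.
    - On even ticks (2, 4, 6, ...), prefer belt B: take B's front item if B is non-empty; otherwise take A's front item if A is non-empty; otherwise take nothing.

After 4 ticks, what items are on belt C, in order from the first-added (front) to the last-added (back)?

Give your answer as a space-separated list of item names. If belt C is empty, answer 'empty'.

Tick 1: prefer A, take urn from A; A=[quill,plank] B=[tube,clip] C=[urn]
Tick 2: prefer B, take tube from B; A=[quill,plank] B=[clip] C=[urn,tube]
Tick 3: prefer A, take quill from A; A=[plank] B=[clip] C=[urn,tube,quill]
Tick 4: prefer B, take clip from B; A=[plank] B=[-] C=[urn,tube,quill,clip]

Answer: urn tube quill clip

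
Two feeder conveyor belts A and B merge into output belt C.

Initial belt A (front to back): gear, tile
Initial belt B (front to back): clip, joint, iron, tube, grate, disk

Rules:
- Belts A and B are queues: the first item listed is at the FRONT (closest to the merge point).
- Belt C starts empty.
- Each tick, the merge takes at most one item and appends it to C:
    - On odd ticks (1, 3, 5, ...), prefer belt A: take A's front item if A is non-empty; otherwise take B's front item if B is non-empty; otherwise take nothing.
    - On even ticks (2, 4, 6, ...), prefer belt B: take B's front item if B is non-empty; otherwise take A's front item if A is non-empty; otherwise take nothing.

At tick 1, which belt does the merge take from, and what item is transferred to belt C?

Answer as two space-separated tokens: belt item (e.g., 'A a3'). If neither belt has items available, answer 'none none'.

Answer: A gear

Derivation:
Tick 1: prefer A, take gear from A; A=[tile] B=[clip,joint,iron,tube,grate,disk] C=[gear]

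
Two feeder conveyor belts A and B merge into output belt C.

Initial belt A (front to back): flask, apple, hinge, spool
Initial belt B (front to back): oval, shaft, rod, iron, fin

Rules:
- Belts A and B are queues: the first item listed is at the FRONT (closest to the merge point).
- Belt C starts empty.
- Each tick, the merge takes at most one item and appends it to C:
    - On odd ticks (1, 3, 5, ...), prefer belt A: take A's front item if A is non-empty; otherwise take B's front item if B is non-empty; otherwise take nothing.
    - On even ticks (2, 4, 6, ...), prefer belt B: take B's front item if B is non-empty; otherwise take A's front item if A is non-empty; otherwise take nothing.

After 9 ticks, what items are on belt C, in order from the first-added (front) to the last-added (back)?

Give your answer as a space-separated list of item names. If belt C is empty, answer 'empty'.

Answer: flask oval apple shaft hinge rod spool iron fin

Derivation:
Tick 1: prefer A, take flask from A; A=[apple,hinge,spool] B=[oval,shaft,rod,iron,fin] C=[flask]
Tick 2: prefer B, take oval from B; A=[apple,hinge,spool] B=[shaft,rod,iron,fin] C=[flask,oval]
Tick 3: prefer A, take apple from A; A=[hinge,spool] B=[shaft,rod,iron,fin] C=[flask,oval,apple]
Tick 4: prefer B, take shaft from B; A=[hinge,spool] B=[rod,iron,fin] C=[flask,oval,apple,shaft]
Tick 5: prefer A, take hinge from A; A=[spool] B=[rod,iron,fin] C=[flask,oval,apple,shaft,hinge]
Tick 6: prefer B, take rod from B; A=[spool] B=[iron,fin] C=[flask,oval,apple,shaft,hinge,rod]
Tick 7: prefer A, take spool from A; A=[-] B=[iron,fin] C=[flask,oval,apple,shaft,hinge,rod,spool]
Tick 8: prefer B, take iron from B; A=[-] B=[fin] C=[flask,oval,apple,shaft,hinge,rod,spool,iron]
Tick 9: prefer A, take fin from B; A=[-] B=[-] C=[flask,oval,apple,shaft,hinge,rod,spool,iron,fin]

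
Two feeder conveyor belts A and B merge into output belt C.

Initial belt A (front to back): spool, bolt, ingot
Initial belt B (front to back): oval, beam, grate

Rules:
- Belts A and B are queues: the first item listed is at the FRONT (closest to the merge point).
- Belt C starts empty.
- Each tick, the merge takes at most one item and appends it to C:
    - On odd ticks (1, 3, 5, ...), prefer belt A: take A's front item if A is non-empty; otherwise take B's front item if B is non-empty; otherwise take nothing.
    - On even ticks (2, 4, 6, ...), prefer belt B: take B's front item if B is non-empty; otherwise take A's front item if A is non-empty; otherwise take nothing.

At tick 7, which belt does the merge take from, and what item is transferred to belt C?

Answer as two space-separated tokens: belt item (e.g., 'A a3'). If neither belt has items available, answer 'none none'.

Answer: none none

Derivation:
Tick 1: prefer A, take spool from A; A=[bolt,ingot] B=[oval,beam,grate] C=[spool]
Tick 2: prefer B, take oval from B; A=[bolt,ingot] B=[beam,grate] C=[spool,oval]
Tick 3: prefer A, take bolt from A; A=[ingot] B=[beam,grate] C=[spool,oval,bolt]
Tick 4: prefer B, take beam from B; A=[ingot] B=[grate] C=[spool,oval,bolt,beam]
Tick 5: prefer A, take ingot from A; A=[-] B=[grate] C=[spool,oval,bolt,beam,ingot]
Tick 6: prefer B, take grate from B; A=[-] B=[-] C=[spool,oval,bolt,beam,ingot,grate]
Tick 7: prefer A, both empty, nothing taken; A=[-] B=[-] C=[spool,oval,bolt,beam,ingot,grate]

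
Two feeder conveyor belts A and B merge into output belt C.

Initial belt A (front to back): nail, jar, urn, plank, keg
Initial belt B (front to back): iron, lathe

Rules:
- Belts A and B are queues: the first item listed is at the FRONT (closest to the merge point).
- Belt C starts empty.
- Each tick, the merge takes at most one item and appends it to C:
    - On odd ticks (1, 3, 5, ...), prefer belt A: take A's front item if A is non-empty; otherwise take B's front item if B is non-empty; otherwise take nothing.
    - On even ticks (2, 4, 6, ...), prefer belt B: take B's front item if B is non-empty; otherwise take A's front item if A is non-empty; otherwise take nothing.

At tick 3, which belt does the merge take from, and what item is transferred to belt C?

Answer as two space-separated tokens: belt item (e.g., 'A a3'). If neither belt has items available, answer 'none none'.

Answer: A jar

Derivation:
Tick 1: prefer A, take nail from A; A=[jar,urn,plank,keg] B=[iron,lathe] C=[nail]
Tick 2: prefer B, take iron from B; A=[jar,urn,plank,keg] B=[lathe] C=[nail,iron]
Tick 3: prefer A, take jar from A; A=[urn,plank,keg] B=[lathe] C=[nail,iron,jar]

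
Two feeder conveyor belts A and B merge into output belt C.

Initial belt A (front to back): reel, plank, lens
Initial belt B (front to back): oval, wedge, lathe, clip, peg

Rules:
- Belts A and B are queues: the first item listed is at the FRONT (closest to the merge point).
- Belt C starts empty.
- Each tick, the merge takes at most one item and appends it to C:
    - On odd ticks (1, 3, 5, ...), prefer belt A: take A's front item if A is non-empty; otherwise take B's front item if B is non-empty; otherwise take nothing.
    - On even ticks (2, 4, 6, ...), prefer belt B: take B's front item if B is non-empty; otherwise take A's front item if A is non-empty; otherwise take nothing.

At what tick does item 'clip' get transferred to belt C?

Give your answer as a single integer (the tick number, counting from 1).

Answer: 7

Derivation:
Tick 1: prefer A, take reel from A; A=[plank,lens] B=[oval,wedge,lathe,clip,peg] C=[reel]
Tick 2: prefer B, take oval from B; A=[plank,lens] B=[wedge,lathe,clip,peg] C=[reel,oval]
Tick 3: prefer A, take plank from A; A=[lens] B=[wedge,lathe,clip,peg] C=[reel,oval,plank]
Tick 4: prefer B, take wedge from B; A=[lens] B=[lathe,clip,peg] C=[reel,oval,plank,wedge]
Tick 5: prefer A, take lens from A; A=[-] B=[lathe,clip,peg] C=[reel,oval,plank,wedge,lens]
Tick 6: prefer B, take lathe from B; A=[-] B=[clip,peg] C=[reel,oval,plank,wedge,lens,lathe]
Tick 7: prefer A, take clip from B; A=[-] B=[peg] C=[reel,oval,plank,wedge,lens,lathe,clip]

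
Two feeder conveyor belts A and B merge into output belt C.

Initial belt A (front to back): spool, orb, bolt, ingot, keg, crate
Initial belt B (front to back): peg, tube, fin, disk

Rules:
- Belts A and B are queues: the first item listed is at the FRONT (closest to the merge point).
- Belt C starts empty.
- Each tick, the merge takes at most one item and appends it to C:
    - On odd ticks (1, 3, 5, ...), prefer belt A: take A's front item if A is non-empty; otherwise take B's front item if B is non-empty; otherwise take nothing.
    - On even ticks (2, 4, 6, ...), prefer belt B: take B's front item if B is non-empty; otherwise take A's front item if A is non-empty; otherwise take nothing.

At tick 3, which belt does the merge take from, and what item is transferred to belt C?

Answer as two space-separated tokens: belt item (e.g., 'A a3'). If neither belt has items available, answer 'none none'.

Tick 1: prefer A, take spool from A; A=[orb,bolt,ingot,keg,crate] B=[peg,tube,fin,disk] C=[spool]
Tick 2: prefer B, take peg from B; A=[orb,bolt,ingot,keg,crate] B=[tube,fin,disk] C=[spool,peg]
Tick 3: prefer A, take orb from A; A=[bolt,ingot,keg,crate] B=[tube,fin,disk] C=[spool,peg,orb]

Answer: A orb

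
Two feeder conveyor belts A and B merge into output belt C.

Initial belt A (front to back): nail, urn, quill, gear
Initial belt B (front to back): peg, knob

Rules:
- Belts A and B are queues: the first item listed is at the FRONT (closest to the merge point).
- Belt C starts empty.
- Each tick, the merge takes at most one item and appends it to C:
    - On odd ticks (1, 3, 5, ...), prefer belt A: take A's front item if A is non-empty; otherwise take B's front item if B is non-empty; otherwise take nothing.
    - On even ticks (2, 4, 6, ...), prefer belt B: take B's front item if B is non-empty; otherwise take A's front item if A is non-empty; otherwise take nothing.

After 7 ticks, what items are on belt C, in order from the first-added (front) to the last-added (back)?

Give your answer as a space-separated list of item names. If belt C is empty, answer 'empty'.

Answer: nail peg urn knob quill gear

Derivation:
Tick 1: prefer A, take nail from A; A=[urn,quill,gear] B=[peg,knob] C=[nail]
Tick 2: prefer B, take peg from B; A=[urn,quill,gear] B=[knob] C=[nail,peg]
Tick 3: prefer A, take urn from A; A=[quill,gear] B=[knob] C=[nail,peg,urn]
Tick 4: prefer B, take knob from B; A=[quill,gear] B=[-] C=[nail,peg,urn,knob]
Tick 5: prefer A, take quill from A; A=[gear] B=[-] C=[nail,peg,urn,knob,quill]
Tick 6: prefer B, take gear from A; A=[-] B=[-] C=[nail,peg,urn,knob,quill,gear]
Tick 7: prefer A, both empty, nothing taken; A=[-] B=[-] C=[nail,peg,urn,knob,quill,gear]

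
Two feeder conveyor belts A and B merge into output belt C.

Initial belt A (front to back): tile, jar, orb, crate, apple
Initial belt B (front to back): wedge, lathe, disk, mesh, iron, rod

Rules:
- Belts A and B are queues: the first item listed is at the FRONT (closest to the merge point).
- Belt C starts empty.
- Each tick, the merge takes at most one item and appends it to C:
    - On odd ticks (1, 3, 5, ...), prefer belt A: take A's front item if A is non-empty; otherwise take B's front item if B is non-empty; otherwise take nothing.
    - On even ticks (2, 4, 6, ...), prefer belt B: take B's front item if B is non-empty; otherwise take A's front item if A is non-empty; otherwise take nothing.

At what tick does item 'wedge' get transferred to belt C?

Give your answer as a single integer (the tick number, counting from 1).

Answer: 2

Derivation:
Tick 1: prefer A, take tile from A; A=[jar,orb,crate,apple] B=[wedge,lathe,disk,mesh,iron,rod] C=[tile]
Tick 2: prefer B, take wedge from B; A=[jar,orb,crate,apple] B=[lathe,disk,mesh,iron,rod] C=[tile,wedge]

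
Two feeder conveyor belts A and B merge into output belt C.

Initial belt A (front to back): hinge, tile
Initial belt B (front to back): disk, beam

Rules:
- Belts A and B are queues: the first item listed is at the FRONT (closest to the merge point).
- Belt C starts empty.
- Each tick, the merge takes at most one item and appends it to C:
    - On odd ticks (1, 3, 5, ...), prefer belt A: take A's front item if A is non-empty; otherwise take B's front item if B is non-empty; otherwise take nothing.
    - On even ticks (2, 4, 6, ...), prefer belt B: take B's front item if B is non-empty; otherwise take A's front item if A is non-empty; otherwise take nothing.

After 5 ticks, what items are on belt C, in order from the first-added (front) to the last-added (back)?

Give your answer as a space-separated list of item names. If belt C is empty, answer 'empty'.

Tick 1: prefer A, take hinge from A; A=[tile] B=[disk,beam] C=[hinge]
Tick 2: prefer B, take disk from B; A=[tile] B=[beam] C=[hinge,disk]
Tick 3: prefer A, take tile from A; A=[-] B=[beam] C=[hinge,disk,tile]
Tick 4: prefer B, take beam from B; A=[-] B=[-] C=[hinge,disk,tile,beam]
Tick 5: prefer A, both empty, nothing taken; A=[-] B=[-] C=[hinge,disk,tile,beam]

Answer: hinge disk tile beam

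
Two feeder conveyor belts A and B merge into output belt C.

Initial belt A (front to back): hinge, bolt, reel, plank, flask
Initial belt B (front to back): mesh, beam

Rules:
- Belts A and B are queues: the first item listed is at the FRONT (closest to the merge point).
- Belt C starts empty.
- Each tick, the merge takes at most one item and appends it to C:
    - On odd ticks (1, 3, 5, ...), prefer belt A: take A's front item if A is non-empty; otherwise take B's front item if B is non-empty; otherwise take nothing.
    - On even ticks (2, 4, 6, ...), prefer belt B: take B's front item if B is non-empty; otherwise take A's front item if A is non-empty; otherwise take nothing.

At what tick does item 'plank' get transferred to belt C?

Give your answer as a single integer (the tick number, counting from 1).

Tick 1: prefer A, take hinge from A; A=[bolt,reel,plank,flask] B=[mesh,beam] C=[hinge]
Tick 2: prefer B, take mesh from B; A=[bolt,reel,plank,flask] B=[beam] C=[hinge,mesh]
Tick 3: prefer A, take bolt from A; A=[reel,plank,flask] B=[beam] C=[hinge,mesh,bolt]
Tick 4: prefer B, take beam from B; A=[reel,plank,flask] B=[-] C=[hinge,mesh,bolt,beam]
Tick 5: prefer A, take reel from A; A=[plank,flask] B=[-] C=[hinge,mesh,bolt,beam,reel]
Tick 6: prefer B, take plank from A; A=[flask] B=[-] C=[hinge,mesh,bolt,beam,reel,plank]

Answer: 6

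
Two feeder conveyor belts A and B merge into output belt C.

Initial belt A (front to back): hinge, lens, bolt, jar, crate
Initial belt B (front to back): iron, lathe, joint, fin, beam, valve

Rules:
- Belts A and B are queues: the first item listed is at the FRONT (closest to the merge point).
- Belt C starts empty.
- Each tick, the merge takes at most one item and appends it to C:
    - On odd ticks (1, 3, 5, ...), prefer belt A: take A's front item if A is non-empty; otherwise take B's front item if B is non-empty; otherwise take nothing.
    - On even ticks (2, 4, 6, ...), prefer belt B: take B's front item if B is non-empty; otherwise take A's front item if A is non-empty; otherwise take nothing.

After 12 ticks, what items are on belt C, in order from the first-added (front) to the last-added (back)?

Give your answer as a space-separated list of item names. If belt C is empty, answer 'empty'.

Tick 1: prefer A, take hinge from A; A=[lens,bolt,jar,crate] B=[iron,lathe,joint,fin,beam,valve] C=[hinge]
Tick 2: prefer B, take iron from B; A=[lens,bolt,jar,crate] B=[lathe,joint,fin,beam,valve] C=[hinge,iron]
Tick 3: prefer A, take lens from A; A=[bolt,jar,crate] B=[lathe,joint,fin,beam,valve] C=[hinge,iron,lens]
Tick 4: prefer B, take lathe from B; A=[bolt,jar,crate] B=[joint,fin,beam,valve] C=[hinge,iron,lens,lathe]
Tick 5: prefer A, take bolt from A; A=[jar,crate] B=[joint,fin,beam,valve] C=[hinge,iron,lens,lathe,bolt]
Tick 6: prefer B, take joint from B; A=[jar,crate] B=[fin,beam,valve] C=[hinge,iron,lens,lathe,bolt,joint]
Tick 7: prefer A, take jar from A; A=[crate] B=[fin,beam,valve] C=[hinge,iron,lens,lathe,bolt,joint,jar]
Tick 8: prefer B, take fin from B; A=[crate] B=[beam,valve] C=[hinge,iron,lens,lathe,bolt,joint,jar,fin]
Tick 9: prefer A, take crate from A; A=[-] B=[beam,valve] C=[hinge,iron,lens,lathe,bolt,joint,jar,fin,crate]
Tick 10: prefer B, take beam from B; A=[-] B=[valve] C=[hinge,iron,lens,lathe,bolt,joint,jar,fin,crate,beam]
Tick 11: prefer A, take valve from B; A=[-] B=[-] C=[hinge,iron,lens,lathe,bolt,joint,jar,fin,crate,beam,valve]
Tick 12: prefer B, both empty, nothing taken; A=[-] B=[-] C=[hinge,iron,lens,lathe,bolt,joint,jar,fin,crate,beam,valve]

Answer: hinge iron lens lathe bolt joint jar fin crate beam valve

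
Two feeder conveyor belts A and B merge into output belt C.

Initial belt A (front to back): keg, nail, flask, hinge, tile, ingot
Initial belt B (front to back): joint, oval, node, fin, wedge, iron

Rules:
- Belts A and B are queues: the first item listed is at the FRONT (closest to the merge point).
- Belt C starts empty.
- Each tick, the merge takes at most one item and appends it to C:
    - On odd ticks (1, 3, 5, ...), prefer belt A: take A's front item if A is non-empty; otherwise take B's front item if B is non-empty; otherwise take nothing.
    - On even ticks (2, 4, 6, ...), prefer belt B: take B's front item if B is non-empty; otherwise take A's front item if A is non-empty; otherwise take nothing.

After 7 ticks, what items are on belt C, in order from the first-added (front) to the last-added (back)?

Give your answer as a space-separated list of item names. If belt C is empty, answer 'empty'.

Tick 1: prefer A, take keg from A; A=[nail,flask,hinge,tile,ingot] B=[joint,oval,node,fin,wedge,iron] C=[keg]
Tick 2: prefer B, take joint from B; A=[nail,flask,hinge,tile,ingot] B=[oval,node,fin,wedge,iron] C=[keg,joint]
Tick 3: prefer A, take nail from A; A=[flask,hinge,tile,ingot] B=[oval,node,fin,wedge,iron] C=[keg,joint,nail]
Tick 4: prefer B, take oval from B; A=[flask,hinge,tile,ingot] B=[node,fin,wedge,iron] C=[keg,joint,nail,oval]
Tick 5: prefer A, take flask from A; A=[hinge,tile,ingot] B=[node,fin,wedge,iron] C=[keg,joint,nail,oval,flask]
Tick 6: prefer B, take node from B; A=[hinge,tile,ingot] B=[fin,wedge,iron] C=[keg,joint,nail,oval,flask,node]
Tick 7: prefer A, take hinge from A; A=[tile,ingot] B=[fin,wedge,iron] C=[keg,joint,nail,oval,flask,node,hinge]

Answer: keg joint nail oval flask node hinge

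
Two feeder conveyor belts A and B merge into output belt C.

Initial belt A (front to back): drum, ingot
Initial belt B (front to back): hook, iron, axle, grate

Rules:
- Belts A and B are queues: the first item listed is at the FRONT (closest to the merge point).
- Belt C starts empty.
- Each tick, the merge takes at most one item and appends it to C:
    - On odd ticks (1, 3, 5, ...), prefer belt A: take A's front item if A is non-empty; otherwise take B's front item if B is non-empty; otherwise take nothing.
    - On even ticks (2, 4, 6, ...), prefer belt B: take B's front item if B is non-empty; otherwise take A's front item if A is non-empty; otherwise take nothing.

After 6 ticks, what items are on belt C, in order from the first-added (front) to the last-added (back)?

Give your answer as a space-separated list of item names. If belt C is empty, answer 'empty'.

Answer: drum hook ingot iron axle grate

Derivation:
Tick 1: prefer A, take drum from A; A=[ingot] B=[hook,iron,axle,grate] C=[drum]
Tick 2: prefer B, take hook from B; A=[ingot] B=[iron,axle,grate] C=[drum,hook]
Tick 3: prefer A, take ingot from A; A=[-] B=[iron,axle,grate] C=[drum,hook,ingot]
Tick 4: prefer B, take iron from B; A=[-] B=[axle,grate] C=[drum,hook,ingot,iron]
Tick 5: prefer A, take axle from B; A=[-] B=[grate] C=[drum,hook,ingot,iron,axle]
Tick 6: prefer B, take grate from B; A=[-] B=[-] C=[drum,hook,ingot,iron,axle,grate]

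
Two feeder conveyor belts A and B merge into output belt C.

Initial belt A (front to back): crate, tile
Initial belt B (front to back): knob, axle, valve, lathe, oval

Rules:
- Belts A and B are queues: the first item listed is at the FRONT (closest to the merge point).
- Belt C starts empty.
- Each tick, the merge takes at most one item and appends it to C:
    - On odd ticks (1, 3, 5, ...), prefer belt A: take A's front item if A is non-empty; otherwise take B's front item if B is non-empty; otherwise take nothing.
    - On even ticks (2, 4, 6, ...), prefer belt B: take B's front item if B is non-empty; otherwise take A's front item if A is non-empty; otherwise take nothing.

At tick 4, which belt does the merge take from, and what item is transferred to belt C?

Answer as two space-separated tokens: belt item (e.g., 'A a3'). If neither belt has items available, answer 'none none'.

Tick 1: prefer A, take crate from A; A=[tile] B=[knob,axle,valve,lathe,oval] C=[crate]
Tick 2: prefer B, take knob from B; A=[tile] B=[axle,valve,lathe,oval] C=[crate,knob]
Tick 3: prefer A, take tile from A; A=[-] B=[axle,valve,lathe,oval] C=[crate,knob,tile]
Tick 4: prefer B, take axle from B; A=[-] B=[valve,lathe,oval] C=[crate,knob,tile,axle]

Answer: B axle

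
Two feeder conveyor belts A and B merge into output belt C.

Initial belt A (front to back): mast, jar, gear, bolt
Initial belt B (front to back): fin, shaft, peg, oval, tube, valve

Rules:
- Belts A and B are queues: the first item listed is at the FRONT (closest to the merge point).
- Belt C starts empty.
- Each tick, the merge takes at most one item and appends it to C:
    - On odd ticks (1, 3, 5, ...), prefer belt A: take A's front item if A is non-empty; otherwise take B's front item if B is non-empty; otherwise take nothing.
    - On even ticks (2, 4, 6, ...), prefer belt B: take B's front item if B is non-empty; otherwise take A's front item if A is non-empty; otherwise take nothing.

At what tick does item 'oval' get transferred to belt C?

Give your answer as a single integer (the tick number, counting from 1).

Tick 1: prefer A, take mast from A; A=[jar,gear,bolt] B=[fin,shaft,peg,oval,tube,valve] C=[mast]
Tick 2: prefer B, take fin from B; A=[jar,gear,bolt] B=[shaft,peg,oval,tube,valve] C=[mast,fin]
Tick 3: prefer A, take jar from A; A=[gear,bolt] B=[shaft,peg,oval,tube,valve] C=[mast,fin,jar]
Tick 4: prefer B, take shaft from B; A=[gear,bolt] B=[peg,oval,tube,valve] C=[mast,fin,jar,shaft]
Tick 5: prefer A, take gear from A; A=[bolt] B=[peg,oval,tube,valve] C=[mast,fin,jar,shaft,gear]
Tick 6: prefer B, take peg from B; A=[bolt] B=[oval,tube,valve] C=[mast,fin,jar,shaft,gear,peg]
Tick 7: prefer A, take bolt from A; A=[-] B=[oval,tube,valve] C=[mast,fin,jar,shaft,gear,peg,bolt]
Tick 8: prefer B, take oval from B; A=[-] B=[tube,valve] C=[mast,fin,jar,shaft,gear,peg,bolt,oval]

Answer: 8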